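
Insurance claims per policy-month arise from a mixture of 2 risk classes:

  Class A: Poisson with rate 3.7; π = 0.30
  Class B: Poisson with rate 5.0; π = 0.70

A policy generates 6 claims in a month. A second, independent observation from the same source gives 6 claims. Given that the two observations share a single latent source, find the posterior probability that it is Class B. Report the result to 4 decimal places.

Posterior ∝ prior × likelihood, so P(k | x) ∝ π_k f_k(x); normalise over all components.
Since both observations come from the same component, the likelihood for component k is f_k(x₁)·f_k(x₂).
  p_A = [0.0881025] × [0.0881025] = 0.00776205
  p_B = [0.146223] × [0.146223] = 0.0213811
Prior × likelihood for each component:
  π_A·p_A = 0.30 × 0.00776205 = 0.00232862
  π_B·p_B = 0.70 × 0.0213811 = 0.0149668
Evidence: 0.00232862 + 0.0149668 = 0.0172954
So the posterior for Class B is 0.0149668 / 0.0172954 ≈ 0.8654.

0.8654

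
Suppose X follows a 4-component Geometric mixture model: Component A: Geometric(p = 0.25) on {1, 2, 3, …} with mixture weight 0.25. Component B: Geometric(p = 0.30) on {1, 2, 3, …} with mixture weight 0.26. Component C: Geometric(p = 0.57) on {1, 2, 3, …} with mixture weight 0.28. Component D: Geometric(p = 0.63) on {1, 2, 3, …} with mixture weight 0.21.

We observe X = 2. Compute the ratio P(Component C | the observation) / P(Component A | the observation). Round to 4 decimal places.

The posterior odds equal the prior odds times the likelihood ratio: (w_i/w_j)·(f_i(x)/f_j(x)).
Component likelihoods at x = 2:
  p_A = 0.25·(1−0.25)^1 = 0.25·0.75 = 0.1875
  p_B = 0.30·(1−0.30)^1 = 0.30·0.7 = 0.21
  p_C = 0.57·(1−0.57)^1 = 0.57·0.43 = 0.2451
  p_D = 0.63·(1−0.63)^1 = 0.63·0.37 = 0.2331
Posterior odds = (w_C·p_C) / (w_A·p_A) = (0.28·0.2451) / (0.25·0.1875) = 0.068628 / 0.046875 ≈ 1.4641

1.4641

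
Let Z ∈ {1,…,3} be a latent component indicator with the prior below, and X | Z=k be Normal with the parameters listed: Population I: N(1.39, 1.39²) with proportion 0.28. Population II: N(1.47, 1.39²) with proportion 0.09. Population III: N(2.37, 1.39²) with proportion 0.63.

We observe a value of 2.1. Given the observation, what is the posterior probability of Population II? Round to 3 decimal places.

Posterior ∝ prior × likelihood, so P(k | x) ∝ π_k f_k(x); normalise over all components.
Component likelihoods at x = 2.1:
  p_I = (1/(1.39·√(2π)))·exp(−(2.1−1.39)²/(2·1.39²)) = 0.287009·exp(-0.13045) = 0.251907
  p_II = (1/(1.39·√(2π)))·exp(−(2.1−1.47)²/(2·1.39²)) = 0.287009·exp(-0.10271) = 0.258993
  p_III = (1/(1.39·√(2π)))·exp(−(2.1−2.37)²/(2·1.39²)) = 0.287009·exp(-0.01887) = 0.281645
Prior × likelihood for each component:
  π_I·p_I = 0.28 × 0.251907 = 0.0705339
  π_II·p_II = 0.09 × 0.258993 = 0.0233094
  π_III·p_III = 0.63 × 0.281645 = 0.177436
Evidence: 0.0705339 + 0.0233094 + 0.177436 = 0.27128
P(Population II | x) = 0.0233094 / 0.27128 ≈ 0.086

0.086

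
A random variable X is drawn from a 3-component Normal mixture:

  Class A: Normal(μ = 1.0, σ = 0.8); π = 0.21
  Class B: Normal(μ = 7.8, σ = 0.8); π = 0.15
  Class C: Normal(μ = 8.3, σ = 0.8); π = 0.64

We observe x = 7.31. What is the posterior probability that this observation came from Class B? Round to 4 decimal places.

0.2947

Apply Bayes' rule: the posterior for each component is proportional to its prior times its likelihood at x.
Component likelihoods at x = 7.31:
  p_A = (1/(0.8·√(2π)))·exp(−(7.31−1.0)²/(2·0.8²)) = 0.498678·exp(-31.10633) = 1.54352e-14
  p_B = (1/(0.8·√(2π)))·exp(−(7.31−7.8)²/(2·0.8²)) = 0.498678·exp(-0.18758) = 0.413386
  p_C = (1/(0.8·√(2π)))·exp(−(7.31−8.3)²/(2·0.8²)) = 0.498678·exp(-0.76570) = 0.231889
Unnormalised posteriors:
  P(Z=A)·p_A = 0.21 × 1.54352e-14 = 3.2414e-15
  P(Z=B)·p_B = 0.15 × 0.413386 = 0.0620079
  P(Z=C)·p_C = 0.64 × 0.231889 = 0.148409
Sum: 3.2414e-15 + 0.0620079 + 0.148409 = 0.210417
P(Class B | the observation) ≈ 0.2947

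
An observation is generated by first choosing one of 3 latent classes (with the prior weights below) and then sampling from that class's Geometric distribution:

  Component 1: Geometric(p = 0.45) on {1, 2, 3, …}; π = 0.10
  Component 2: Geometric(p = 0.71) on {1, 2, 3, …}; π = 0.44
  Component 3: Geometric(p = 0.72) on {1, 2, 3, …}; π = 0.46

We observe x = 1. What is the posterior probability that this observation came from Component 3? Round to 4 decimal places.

Apply Bayes' rule: the posterior for each component is proportional to its prior times its likelihood at x.
Geometric probabilities:
  L_1 = 0.45·(1−0.45)^0 = 0.45·1 = 0.45
  L_2 = 0.71·(1−0.71)^0 = 0.71·1 = 0.71
  L_3 = 0.72·(1−0.72)^0 = 0.72·1 = 0.72
Unnormalised posteriors:
  w_1·L_1 = 0.10 × 0.45 = 0.045
  w_2·L_2 = 0.44 × 0.71 = 0.3124
  w_3·L_3 = 0.46 × 0.72 = 0.3312
Normaliser: 0.045 + 0.3124 + 0.3312 = 0.6886
So the posterior for Component 3 is 0.3312 / 0.6886 ≈ 0.4810.

0.4810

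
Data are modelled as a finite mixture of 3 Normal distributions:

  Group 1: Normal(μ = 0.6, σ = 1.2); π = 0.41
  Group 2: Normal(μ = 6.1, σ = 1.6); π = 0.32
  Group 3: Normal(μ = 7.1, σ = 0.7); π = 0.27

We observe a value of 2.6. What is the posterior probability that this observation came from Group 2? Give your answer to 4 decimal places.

Posterior ∝ prior × likelihood, so P(k | x) ∝ w_k f_k(x); normalise over all components.
Component likelihoods at x = 2.6:
  f_1 = 0.0828976
  f_2 = 0.022788
  f_3 = 6.0516e-10
Unnormalised posteriors:
  w_1·f_1 = 0.41 × 0.0828976 = 0.033988
  w_2·f_2 = 0.32 × 0.022788 = 0.00729217
  w_3·f_3 = 0.27 × 6.0516e-10 = 1.63393e-10
Evidence: 0.033988 + 0.00729217 + 1.63393e-10 = 0.0412802
P(Group 2 | x) ≈ 0.1767

0.1767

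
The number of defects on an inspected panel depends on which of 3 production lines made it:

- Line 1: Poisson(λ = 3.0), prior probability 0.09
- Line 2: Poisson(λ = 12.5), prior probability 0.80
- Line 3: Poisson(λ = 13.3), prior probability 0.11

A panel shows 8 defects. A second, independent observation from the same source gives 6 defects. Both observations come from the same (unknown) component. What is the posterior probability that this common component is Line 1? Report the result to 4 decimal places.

By Bayes' theorem, P(k | x) = π_k f_k(x) / Σ_j π_j f_j(x).
Since both observations come from the same component, the likelihood for component k is f_k(x₁)·f_k(x₂).
  L_1 = [e^(−3.0)·3.0^8/8! = 0.00810151] × [0.0504094] = 0.000408392
  L_2 = [e^(−12.5)·12.5^8/8! = 0.0550907] × [0.0197445] = 0.00108774
  L_3 = [e^(−13.3)·13.3^8/8! = 0.0406608] × [0.0128724] = 0.000523404
Unnormalised posteriors:
  π_1·L_1 = 0.09 × 0.000408392 = 3.67553e-05
  π_2·L_2 = 0.80 × 0.00108774 = 0.000870192
  π_3·L_3 = 0.11 × 0.000523404 = 5.75744e-05
Evidence: 3.67553e-05 + 0.000870192 + 5.75744e-05 = 0.000964522
P(Line 1 | x₁,x₂) ≈ 0.0381

0.0381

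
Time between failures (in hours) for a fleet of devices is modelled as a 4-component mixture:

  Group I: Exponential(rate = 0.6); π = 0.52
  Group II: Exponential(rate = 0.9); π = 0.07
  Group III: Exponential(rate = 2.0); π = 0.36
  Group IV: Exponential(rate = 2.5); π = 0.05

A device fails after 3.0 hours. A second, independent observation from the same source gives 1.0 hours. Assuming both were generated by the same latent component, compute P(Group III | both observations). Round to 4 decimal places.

Posterior ∝ prior × likelihood, so P(k | x) ∝ P(Z=k) f_k(x); normalise over all components.
Since both observations come from the same component, the likelihood for component k is f_k(x₁)·f_k(x₂).
  f_I = [0.6·e^(−0.6·3.0) = 0.6·e^(−1.8000) = 0.0991793] × [0.329287] = 0.0326585
  f_II = [0.9·e^(−0.9·3.0) = 0.9·e^(−2.7000) = 0.060485] × [0.365913] = 0.0221322
  f_III = [2.0·e^(−2.0·3.0) = 2.0·e^(−6.0000) = 0.0049575] × [0.270671] = 0.00134185
  f_IV = [2.5·e^(−2.5·3.0) = 2.5·e^(−7.5000) = 0.00138271] × [0.205212] = 0.00028375
Multiply by the mixture weights:
  P(Z=I)·f_I = 0.52 × 0.0326585 = 0.0169824
  P(Z=II)·f_II = 0.07 × 0.0221322 = 0.00154926
  P(Z=III)·f_III = 0.36 × 0.00134185 = 0.000483066
  P(Z=IV)·f_IV = 0.05 × 0.00028375 = 1.41875e-05
Evidence: 0.0169824 + 0.00154926 + 0.000483066 + 1.41875e-05 = 0.0190289
Responsibility of Group III: 0.000483066 / 0.0190289 ≈ 0.0254

0.0254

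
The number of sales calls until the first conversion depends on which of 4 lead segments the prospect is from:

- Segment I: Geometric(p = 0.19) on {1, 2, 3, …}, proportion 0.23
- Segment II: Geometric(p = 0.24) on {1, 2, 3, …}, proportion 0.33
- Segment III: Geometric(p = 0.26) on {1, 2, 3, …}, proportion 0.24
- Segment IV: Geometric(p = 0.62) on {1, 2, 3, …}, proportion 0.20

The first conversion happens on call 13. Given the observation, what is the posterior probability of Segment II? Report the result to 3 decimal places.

The responsibility of component k is w_k f_k(x) divided by Σ_j w_j f_j(x).
Component likelihoods at x = 13:
  L_I = 0.0151556
  L_II = 0.00891198
  L_III = 0.00701058
  L_IV = 5.62076e-06
Prior × likelihood for each component:
  w_I·L_I = 0.23 × 0.0151556 = 0.00348579
  w_II·L_II = 0.33 × 0.00891198 = 0.00294095
  w_III·L_III = 0.24 × 0.00701058 = 0.00168254
  w_IV·L_IV = 0.20 × 5.62076e-06 = 1.12415e-06
Evidence: 0.00348579 + 0.00294095 + 0.00168254 + 1.12415e-06 = 0.00811041
Responsibility of Segment II: 0.00294095 / 0.00811041 ≈ 0.363

0.363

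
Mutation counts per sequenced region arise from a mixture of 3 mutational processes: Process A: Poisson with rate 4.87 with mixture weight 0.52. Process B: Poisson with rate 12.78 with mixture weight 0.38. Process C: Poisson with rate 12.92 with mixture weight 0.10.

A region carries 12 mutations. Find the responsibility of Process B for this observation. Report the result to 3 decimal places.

Posterior ∝ prior × likelihood, so P(k | x) ∝ π_k f_k(x); normalise over all components.
Poisson probabilities:
  L_A = 0.00285099
  L_B = 0.111622
  L_C = 0.110593
Unnormalised posteriors:
  π_A·L_A = 0.52 × 0.00285099 = 0.00148252
  π_B·L_B = 0.38 × 0.111622 = 0.0424164
  π_C·L_C = 0.10 × 0.110593 = 0.0110593
Sum: 0.00148252 + 0.0424164 + 0.0110593 = 0.0549582
So the posterior for Process B is 0.0424164 / 0.0549582 ≈ 0.772.

0.772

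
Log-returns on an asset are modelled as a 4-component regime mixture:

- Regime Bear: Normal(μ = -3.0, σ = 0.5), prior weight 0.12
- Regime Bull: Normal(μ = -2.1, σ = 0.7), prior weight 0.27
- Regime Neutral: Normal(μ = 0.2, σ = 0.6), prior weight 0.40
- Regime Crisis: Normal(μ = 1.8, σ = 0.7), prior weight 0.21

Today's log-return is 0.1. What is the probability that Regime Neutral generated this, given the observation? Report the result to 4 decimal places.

Apply Bayes' rule: the posterior for each component is proportional to its prior times its likelihood at x.
Component likelihoods at x = 0.1:
  L_Bear = 3.58757e-09
  L_Bull = 0.00408253
  L_Neutral = 0.655733
  L_Crisis = 0.0298598
Prior × likelihood for each component:
  π_Bear·L_Bear = 0.12 × 3.58757e-09 = 4.30508e-10
  π_Bull·L_Bull = 0.27 × 0.00408253 = 0.00110228
  π_Neutral·L_Neutral = 0.40 × 0.655733 = 0.262293
  π_Crisis·L_Crisis = 0.21 × 0.0298598 = 0.00627055
Marginal: 4.30508e-10 + 0.00110228 + 0.262293 + 0.00627055 = 0.269666
P(Regime Neutral | data) = 0.262293 / 0.269666 ≈ 0.9727

0.9727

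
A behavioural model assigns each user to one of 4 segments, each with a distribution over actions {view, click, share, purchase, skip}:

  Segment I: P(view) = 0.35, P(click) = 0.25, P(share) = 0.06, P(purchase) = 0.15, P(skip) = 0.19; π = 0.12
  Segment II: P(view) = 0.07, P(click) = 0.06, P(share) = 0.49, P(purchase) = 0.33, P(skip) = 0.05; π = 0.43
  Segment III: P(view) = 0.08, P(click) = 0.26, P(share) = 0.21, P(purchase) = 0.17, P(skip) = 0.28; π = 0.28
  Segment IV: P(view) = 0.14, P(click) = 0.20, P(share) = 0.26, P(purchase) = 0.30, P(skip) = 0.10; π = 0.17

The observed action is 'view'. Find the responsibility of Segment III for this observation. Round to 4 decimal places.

0.1893

Apply Bayes' rule: the posterior for each component is proportional to its prior times its likelihood at x.
Component likelihoods at x = 'view':
  L_I = 0.35
  L_II = 0.07
  L_III = 0.08
  L_IV = 0.14
Weight by the priors:
  π_I·L_I = 0.12 × 0.35 = 0.042
  π_II·L_II = 0.43 × 0.07 = 0.0301
  π_III·L_III = 0.28 × 0.08 = 0.0224
  π_IV·L_IV = 0.17 × 0.14 = 0.0238
Marginal: 0.042 + 0.0301 + 0.0224 + 0.0238 = 0.1183
Responsibility of Segment III: 0.0224 / 0.1183 ≈ 0.1893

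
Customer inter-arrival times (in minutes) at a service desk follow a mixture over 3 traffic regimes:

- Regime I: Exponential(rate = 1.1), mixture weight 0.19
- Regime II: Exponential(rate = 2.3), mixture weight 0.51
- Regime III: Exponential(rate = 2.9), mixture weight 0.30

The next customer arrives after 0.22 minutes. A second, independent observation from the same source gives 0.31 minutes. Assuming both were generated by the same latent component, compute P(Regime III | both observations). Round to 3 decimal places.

0.370

Posterior ∝ prior × likelihood, so P(k | x) ∝ π_k f_k(x); normalise over all components.
Since both observations come from the same component, the likelihood for component k is f_k(x₁)·f_k(x₂).
  f_I = [1.1·e^(−1.1·0.22) = 1.1·e^(−0.2420) = 0.863562] × [0.782165] = 0.675448
  f_II = [2.3·e^(−2.3·0.22) = 2.3·e^(−0.5060) = 1.38668] × [1.12739] = 1.56333
  f_III = [2.9·e^(−2.9·0.22) = 2.9·e^(−0.6380) = 1.53221] × [1.18023] = 1.80836
Weight by the priors:
  π_I·f_I = 0.19 × 0.675448 = 0.128335
  π_II·f_II = 0.51 × 1.56333 = 0.797298
  π_III·f_III = 0.30 × 1.80836 = 0.542509
Normaliser: 0.128335 + 0.797298 + 0.542509 = 1.46814
Responsibility of Regime III: 0.542509 / 1.46814 ≈ 0.370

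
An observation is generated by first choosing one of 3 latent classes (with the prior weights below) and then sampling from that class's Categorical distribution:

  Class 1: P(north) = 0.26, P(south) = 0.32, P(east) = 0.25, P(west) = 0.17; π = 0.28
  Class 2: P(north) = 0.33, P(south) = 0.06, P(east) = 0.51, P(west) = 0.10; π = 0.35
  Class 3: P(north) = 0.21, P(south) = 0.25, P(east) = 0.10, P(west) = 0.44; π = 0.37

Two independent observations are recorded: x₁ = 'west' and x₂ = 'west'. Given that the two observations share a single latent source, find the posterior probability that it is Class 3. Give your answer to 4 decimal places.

0.8607

Apply Bayes' rule: the posterior for each component is proportional to its prior times its likelihood at x.
Since both observations come from the same component, the likelihood for component k is f_k(x₁)·f_k(x₂).
  p_1 = [P(west | comp) = 0.17] × [0.17] = 0.0289
  p_2 = [P(west | comp) = 0.10] × [0.1] = 0.01
  p_3 = [P(west | comp) = 0.44] × [0.44] = 0.1936
Multiply by the mixture weights:
  π_1·p_1 = 0.28 × 0.0289 = 0.008092
  π_2·p_2 = 0.35 × 0.01 = 0.0035
  π_3·p_3 = 0.37 × 0.1936 = 0.071632
Normaliser: 0.008092 + 0.0035 + 0.071632 = 0.083224
So the posterior for Class 3 is 0.071632 / 0.083224 ≈ 0.8607.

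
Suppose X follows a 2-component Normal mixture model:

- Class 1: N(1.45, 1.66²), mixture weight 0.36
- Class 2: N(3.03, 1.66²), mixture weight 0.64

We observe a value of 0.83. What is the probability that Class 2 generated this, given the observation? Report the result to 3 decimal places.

P(component k | x) = π_k·f_k(x) / marginal(x), where marginal(x) = Σ_j π_j·f_j(x).
Normal densities:
  f_1 = (1/(1.66·√(2π)))·exp(−(0.83−1.45)²/(2·1.66²)) = 0.240327·exp(-0.06975) = 0.224135
  f_2 = (1/(1.66·√(2π)))·exp(−(0.83−3.03)²/(2·1.66²)) = 0.240327·exp(-0.87821) = 0.0998618
Weight by the priors:
  π_1·f_1 = 0.36 × 0.224135 = 0.0806887
  π_2·f_2 = 0.64 × 0.0998618 = 0.0639116
Denominator: 0.0806887 + 0.0639116 = 0.1446
So the posterior for Class 2 is 0.0639116 / 0.1446 ≈ 0.442.

0.442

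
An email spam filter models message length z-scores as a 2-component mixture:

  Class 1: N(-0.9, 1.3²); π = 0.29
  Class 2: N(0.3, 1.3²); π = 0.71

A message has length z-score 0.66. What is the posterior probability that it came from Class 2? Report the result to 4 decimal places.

0.8288

Apply Bayes' rule: the posterior for each component is proportional to its prior times its likelihood at x.
Evaluate each component's likelihood at the observed value:
  f_1 = (1/(1.3·√(2π)))·exp(−(0.66−-0.9)²/(2·1.3²)) = 0.306879·exp(-0.72000) = 0.149374
  f_2 = (1/(1.3·√(2π)))·exp(−(0.66−0.3)²/(2·1.3²)) = 0.306879·exp(-0.03834) = 0.295335
Multiply by the mixture weights:
  P(Z=1)·f_1 = 0.29 × 0.149374 = 0.0433184
  P(Z=2)·f_2 = 0.71 × 0.295335 = 0.209688
Denominator: 0.0433184 + 0.209688 = 0.253006
So the posterior for Class 2 is 0.209688 / 0.253006 ≈ 0.8288.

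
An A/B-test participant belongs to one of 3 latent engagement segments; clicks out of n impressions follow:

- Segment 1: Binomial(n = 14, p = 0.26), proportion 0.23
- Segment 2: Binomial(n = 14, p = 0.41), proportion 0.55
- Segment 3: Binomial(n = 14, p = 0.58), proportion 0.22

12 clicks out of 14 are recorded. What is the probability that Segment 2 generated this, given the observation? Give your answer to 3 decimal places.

By Bayes' theorem, P(k | x) = π_k f_k(x) / Σ_j π_j f_j(x).
Component likelihoods at x = 12 clicks out of 14:
  f_1 = 4.75538e-06
  f_2 = 0.000714746
  f_3 = 0.0232635
Weight by the priors:
  π_1·f_1 = 0.23 × 4.75538e-06 = 1.09374e-06
  π_2·f_2 = 0.55 × 0.000714746 = 0.00039311
  π_3·f_3 = 0.22 × 0.0232635 = 0.00511798
Evidence: 1.09374e-06 + 0.00039311 + 0.00511798 = 0.00551218
P(Segment 2 | the observation) ≈ 0.071

0.071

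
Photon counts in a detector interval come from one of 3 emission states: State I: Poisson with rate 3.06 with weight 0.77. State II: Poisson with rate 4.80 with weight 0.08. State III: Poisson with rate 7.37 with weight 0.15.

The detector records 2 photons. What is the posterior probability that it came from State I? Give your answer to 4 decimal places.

0.9434

The responsibility of component k is π_k f_k(x) divided by Σ_j π_j f_j(x).
Poisson probabilities:
  L_I = e^(−3.06)·3.06^2/2! = 0.219519
  L_II = e^(−4.80)·4.80^2/2! = 0.0948067
  L_III = e^(−7.37)·7.37^2/2! = 0.0171062
Multiply by the mixture weights:
  π_I·L_I = 0.77 × 0.219519 = 0.169029
  π_II·L_II = 0.08 × 0.0948067 = 0.00758453
  π_III·L_III = 0.15 × 0.0171062 = 0.00256594
Denominator: 0.169029 + 0.00758453 + 0.00256594 = 0.17918
P(State I | x) ≈ 0.9434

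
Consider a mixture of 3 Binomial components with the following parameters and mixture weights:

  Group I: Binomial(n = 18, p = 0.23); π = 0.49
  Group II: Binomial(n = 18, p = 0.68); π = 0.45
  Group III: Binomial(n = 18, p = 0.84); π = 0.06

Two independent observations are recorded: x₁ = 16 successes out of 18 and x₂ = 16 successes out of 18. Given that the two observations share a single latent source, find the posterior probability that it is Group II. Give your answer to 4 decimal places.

0.1219

Posterior ∝ prior × likelihood, so P(k | x) ∝ P(Z=k) f_k(x); normalise over all components.
Since both observations come from the same component, the likelihood for component k is f_k(x₁)·f_k(x₂).
  f_I = [C(18,16)·0.23^16·0.77^2 = 153·6.13261e-11·0.5929 = 5.56312e-09] × [5.56312e-09] = 3.09483e-17
  f_II = [C(18,16)·0.68^16·0.32^2 = 153·0.00208998·0.1024 = 0.0327442] × [0.0327442] = 0.00107218
  f_III = [C(18,16)·0.84^16·0.16^2 = 153·0.0614425·0.0256 = 0.240658] × [0.240658] = 0.0579162
Unnormalised posteriors:
  P(Z=I)·f_I = 0.49 × 3.09483e-17 = 1.51647e-17
  P(Z=II)·f_II = 0.45 × 0.00107218 = 0.000482481
  P(Z=III)·f_III = 0.06 × 0.0579162 = 0.00347497
Sum: 1.51647e-17 + 0.000482481 + 0.00347497 = 0.00395745
So the posterior for Group II is 0.000482481 / 0.00395745 ≈ 0.1219.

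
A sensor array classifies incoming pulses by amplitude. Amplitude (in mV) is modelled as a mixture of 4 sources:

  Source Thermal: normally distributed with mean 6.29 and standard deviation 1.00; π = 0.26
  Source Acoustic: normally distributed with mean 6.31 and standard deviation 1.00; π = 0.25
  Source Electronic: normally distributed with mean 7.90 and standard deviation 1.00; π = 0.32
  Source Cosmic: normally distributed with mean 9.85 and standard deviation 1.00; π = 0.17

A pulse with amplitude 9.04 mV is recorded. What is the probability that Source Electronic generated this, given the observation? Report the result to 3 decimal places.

By Bayes' theorem, P(k | x) = w_k f_k(x) / Σ_j w_j f_j(x).
Normal densities:
  p_Thermal = (1/(1.00·√(2π)))·exp(−(9.04−6.29)²/(2·1.00²)) = 0.398942·exp(-3.78125) = 0.00909356
  p_Acoustic = (1/(1.00·√(2π)))·exp(−(9.04−6.31)²/(2·1.00²)) = 0.398942·exp(-3.72645) = 0.0096058
  p_Electronic = (1/(1.00·√(2π)))·exp(−(9.04−7.90)²/(2·1.00²)) = 0.398942·exp(-0.64980) = 0.208308
  p_Cosmic = (1/(1.00·√(2π)))·exp(−(9.04−9.85)²/(2·1.00²)) = 0.398942·exp(-0.32805) = 0.287369
Unnormalised posteriors:
  w_Thermal·p_Thermal = 0.26 × 0.00909356 = 0.00236433
  w_Acoustic·p_Acoustic = 0.25 × 0.0096058 = 0.00240145
  w_Electronic·p_Electronic = 0.32 × 0.208308 = 0.0666585
  w_Cosmic·p_Cosmic = 0.17 × 0.287369 = 0.0488527
Denominator: 0.00236433 + 0.00240145 + 0.0666585 + 0.0488527 = 0.120277
Responsibility of Source Electronic: 0.0666585 / 0.120277 ≈ 0.554

0.554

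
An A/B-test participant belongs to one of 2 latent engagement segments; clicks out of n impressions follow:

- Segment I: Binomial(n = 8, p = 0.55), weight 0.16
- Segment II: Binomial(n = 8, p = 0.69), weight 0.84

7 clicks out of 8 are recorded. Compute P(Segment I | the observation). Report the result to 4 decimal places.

0.0535

The responsibility of component k is π_k f_k(x) divided by Σ_j π_j f_j(x).
Component likelihoods at x = 7 clicks out of 8:
  f_I = 0.0548077
  f_II = 0.18467
Multiply by the mixture weights:
  π_I·f_I = 0.16 × 0.0548077 = 0.00876923
  π_II·f_II = 0.84 × 0.18467 = 0.155122
Sum: 0.00876923 + 0.155122 = 0.163892
P(Segment I | data) ≈ 0.0535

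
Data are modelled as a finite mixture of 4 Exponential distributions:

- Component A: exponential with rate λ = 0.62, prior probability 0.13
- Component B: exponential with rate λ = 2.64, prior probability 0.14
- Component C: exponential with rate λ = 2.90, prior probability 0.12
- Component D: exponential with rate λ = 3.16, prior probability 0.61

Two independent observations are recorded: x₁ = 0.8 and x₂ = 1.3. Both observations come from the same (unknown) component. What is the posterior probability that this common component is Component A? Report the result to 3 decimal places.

0.491

P(component k | x) = w_k·f_k(x) / marginal(x), where marginal(x) = Σ_j w_j·f_j(x).
Since both observations come from the same component, the likelihood for component k is f_k(x₁)·f_k(x₂).
  f_A = [0.62·e^(−0.62·0.8) = 0.62·e^(−0.4960) = 0.377556] × [0.276917] = 0.104552
  f_B = [2.64·e^(−2.64·0.8) = 2.64·e^(−2.1120) = 0.319429] × [0.0853307] = 0.0272571
  f_C = [2.90·e^(−2.90·0.8) = 2.90·e^(−2.3200) = 0.284993] × [0.066851] = 0.0190521
  f_D = [3.16·e^(−3.16·0.8) = 3.16·e^(−2.5280) = 0.252226] × [0.0519524] = 0.0131038
Multiply by the mixture weights:
  w_A·f_A = 0.13 × 0.104552 = 0.0135917
  w_B·f_B = 0.14 × 0.0272571 = 0.00381599
  w_C·f_C = 0.12 × 0.0190521 = 0.00228625
  w_D·f_D = 0.61 × 0.0131038 = 0.00799329
Sum: 0.0135917 + 0.00381599 + 0.00228625 + 0.00799329 = 0.0276873
P(Component A | x) ≈ 0.491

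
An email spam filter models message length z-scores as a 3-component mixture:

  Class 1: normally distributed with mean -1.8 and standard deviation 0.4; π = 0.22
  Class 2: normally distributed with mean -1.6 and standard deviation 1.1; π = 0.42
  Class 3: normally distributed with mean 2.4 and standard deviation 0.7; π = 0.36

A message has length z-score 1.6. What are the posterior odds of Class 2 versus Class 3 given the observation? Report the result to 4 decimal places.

0.0207

Posterior odds = (π_i f_i(x)) / (π_j f_j(x)); the normalising sum cancels.
Normal densities:
  f_1 = 2.04156e-16
  f_2 = 0.00527038
  f_3 = 0.296614
0.00221356 / 0.106781 ≈ 0.0207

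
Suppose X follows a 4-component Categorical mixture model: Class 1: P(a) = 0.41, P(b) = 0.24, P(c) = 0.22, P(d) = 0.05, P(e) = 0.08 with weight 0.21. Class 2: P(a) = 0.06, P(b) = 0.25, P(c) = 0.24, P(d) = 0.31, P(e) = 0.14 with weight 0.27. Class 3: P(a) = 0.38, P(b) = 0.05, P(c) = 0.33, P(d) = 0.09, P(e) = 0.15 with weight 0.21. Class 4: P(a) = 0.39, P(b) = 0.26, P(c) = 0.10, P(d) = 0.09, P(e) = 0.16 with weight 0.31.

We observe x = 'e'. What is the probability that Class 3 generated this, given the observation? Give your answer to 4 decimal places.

0.2321

Apply Bayes' rule: the posterior for each component is proportional to its prior times its likelihood at x.
Categorical probabilities:
  L_1 = P(e | comp) = 0.08
  L_2 = P(e | comp) = 0.14
  L_3 = P(e | comp) = 0.15
  L_4 = P(e | comp) = 0.16
Unnormalised posteriors:
  w_1·L_1 = 0.21 × 0.08 = 0.0168
  w_2·L_2 = 0.27 × 0.14 = 0.0378
  w_3·L_3 = 0.21 × 0.15 = 0.0315
  w_4·L_4 = 0.31 × 0.16 = 0.0496
Sum: 0.0168 + 0.0378 + 0.0315 + 0.0496 = 0.1357
P(Class 3 | 'e') ≈ 0.2321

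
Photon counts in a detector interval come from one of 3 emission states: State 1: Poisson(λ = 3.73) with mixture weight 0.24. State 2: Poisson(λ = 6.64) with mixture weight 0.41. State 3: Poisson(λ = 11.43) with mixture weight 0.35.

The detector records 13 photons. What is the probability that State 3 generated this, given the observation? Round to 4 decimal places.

0.8915

P(component k | x) = π_k·f_k(x) / marginal(x), where marginal(x) = Σ_j π_j·f_j(x).
Poisson probabilities:
  f_1 = e^(−3.73)·3.73^13/13! = 0.000104236
  f_2 = e^(−6.64)·6.64^13/13! = 0.0102374
  f_3 = e^(−11.43)·11.43^13/13! = 0.0991596
Prior × likelihood for each component:
  π_1·f_1 = 0.24 × 0.000104236 = 2.50165e-05
  π_2·f_2 = 0.41 × 0.0102374 = 0.00419733
  π_3·f_3 = 0.35 × 0.0991596 = 0.0347059
Marginal: 2.50165e-05 + 0.00419733 + 0.0347059 = 0.0389282
So the posterior for State 3 is 0.0347059 / 0.0389282 ≈ 0.8915.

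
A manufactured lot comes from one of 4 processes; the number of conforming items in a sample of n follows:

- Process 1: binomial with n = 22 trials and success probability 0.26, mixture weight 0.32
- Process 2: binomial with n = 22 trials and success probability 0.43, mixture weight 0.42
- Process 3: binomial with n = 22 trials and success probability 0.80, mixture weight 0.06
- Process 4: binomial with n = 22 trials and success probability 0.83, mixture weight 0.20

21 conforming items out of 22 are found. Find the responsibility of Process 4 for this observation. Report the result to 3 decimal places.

0.860

By Bayes' theorem, P(k | x) = π_k f_k(x) / Σ_j π_j f_j(x).
Binomial probabilities:
  L_1 = C(22,21)·0.26^21·0.74^1 = 22·5.18132e-13·0.74 = 8.43519e-12
  L_2 = C(22,21)·0.43^21·0.57^1 = 22·2.00834e-08·0.57 = 2.51846e-07
  L_3 = C(22,21)·0.80^21·0.20^1 = 22·0.00922337·0.2 = 0.0405828
  L_4 = C(22,21)·0.83^21·0.17^1 = 22·0.019982·0.17 = 0.0747328
Unnormalised posteriors:
  π_1·L_1 = 0.32 × 8.43519e-12 = 2.69926e-12
  π_2·L_2 = 0.42 × 2.51846e-07 = 1.05775e-07
  π_3·L_3 = 0.06 × 0.0405828 = 0.00243497
  π_4·L_4 = 0.20 × 0.0747328 = 0.0149466
Marginal: 2.69926e-12 + 1.05775e-07 + 0.00243497 + 0.0149466 = 0.0173816
Responsibility of Process 4: 0.0149466 / 0.0173816 ≈ 0.860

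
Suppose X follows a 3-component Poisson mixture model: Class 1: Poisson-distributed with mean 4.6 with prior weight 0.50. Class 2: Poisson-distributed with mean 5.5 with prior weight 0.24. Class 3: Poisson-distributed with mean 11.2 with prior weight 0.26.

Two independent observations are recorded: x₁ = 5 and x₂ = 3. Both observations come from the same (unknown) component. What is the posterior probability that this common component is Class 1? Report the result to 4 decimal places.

P(component k | x) = P(Z=k)·f_k(x) / marginal(x), where marginal(x) = Σ_j P(Z=j)·f_j(x).
Since both observations come from the same component, the likelihood for component k is f_k(x₁)·f_k(x₂).
  p_1 = [e^(−4.6)·4.6^5/5! = 0.172526] × [0.163068] = 0.0281333
  p_2 = [e^(−5.5)·5.5^5/5! = 0.171401] × [0.113323] = 0.0194236
  p_3 = [e^(−11.2)·11.2^5/5! = 0.0200822] × [0.00320188] = 6.43006e-05
Prior × likelihood for each component:
  P(Z=1)·p_1 = 0.50 × 0.0281333 = 0.0140667
  P(Z=2)·p_2 = 0.24 × 0.0194236 = 0.00466166
  P(Z=3)·p_3 = 0.26 × 6.43006e-05 = 1.67182e-05
Denominator: 0.0140667 + 0.00466166 + 1.67182e-05 = 0.018745
Responsibility of Class 1: 0.0140667 / 0.018745 ≈ 0.7504

0.7504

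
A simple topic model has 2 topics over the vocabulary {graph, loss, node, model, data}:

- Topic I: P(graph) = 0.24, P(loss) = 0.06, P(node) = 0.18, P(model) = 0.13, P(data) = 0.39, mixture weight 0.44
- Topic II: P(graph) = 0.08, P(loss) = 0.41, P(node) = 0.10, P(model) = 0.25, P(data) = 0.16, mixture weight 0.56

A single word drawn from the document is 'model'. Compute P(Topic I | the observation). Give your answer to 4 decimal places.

0.2901

P(component k | x) = π_k·f_k(x) / marginal(x), where marginal(x) = Σ_j π_j·f_j(x).
Categorical probabilities:
  p_I = 0.13
  p_II = 0.25
Multiply by the mixture weights:
  π_I·p_I = 0.44 × 0.13 = 0.0572
  π_II·p_II = 0.56 × 0.25 = 0.14
Sum: 0.0572 + 0.14 = 0.1972
P(Topic I | x) ≈ 0.2901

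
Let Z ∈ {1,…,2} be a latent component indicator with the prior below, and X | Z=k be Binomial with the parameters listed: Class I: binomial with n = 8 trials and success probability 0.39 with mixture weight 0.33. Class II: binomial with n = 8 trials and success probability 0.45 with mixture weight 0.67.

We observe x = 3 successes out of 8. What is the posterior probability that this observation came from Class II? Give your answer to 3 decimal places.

0.650

P(component k | x) = π_k·f_k(x) / marginal(x), where marginal(x) = Σ_j π_j·f_j(x).
Evaluate each component's likelihood at the observed value:
  L_I = C(8,3)·0.39^3·0.61^5 = 56·0.059319·0.0844596 = 0.280563
  L_II = C(8,3)·0.45^3·0.55^5 = 56·0.091125·0.0503284 = 0.256826
Weight by the priors:
  π_I·L_I = 0.33 × 0.280563 = 0.0925859
  π_II·L_II = 0.67 × 0.256826 = 0.172073
Evidence: 0.0925859 + 0.172073 = 0.264659
P(Class II | 3 successes out of 8) = 0.172073 / 0.264659 ≈ 0.650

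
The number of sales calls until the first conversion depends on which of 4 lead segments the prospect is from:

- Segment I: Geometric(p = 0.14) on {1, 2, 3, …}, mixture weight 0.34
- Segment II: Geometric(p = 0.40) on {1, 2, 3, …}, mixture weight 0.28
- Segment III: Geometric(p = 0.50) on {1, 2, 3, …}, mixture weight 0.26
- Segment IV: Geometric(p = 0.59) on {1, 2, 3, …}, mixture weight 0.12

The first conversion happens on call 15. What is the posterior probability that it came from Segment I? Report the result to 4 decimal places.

0.9836

Posterior ∝ prior × likelihood, so P(k | x) ∝ w_k f_k(x); normalise over all components.
Evaluate each component's likelihood at the observed value:
  f_I = 0.0169475
  f_II = 0.000313457
  f_III = 3.05176e-05
  f_IV = 2.23782e-06
Multiply by the mixture weights:
  w_I·f_I = 0.34 × 0.0169475 = 0.00576216
  w_II·f_II = 0.28 × 0.000313457 = 8.77679e-05
  w_III·f_III = 0.26 × 3.05176e-05 = 7.93457e-06
  w_IV·f_IV = 0.12 × 2.23782e-06 = 2.68539e-07
Marginal: 0.00576216 + 8.77679e-05 + 7.93457e-06 + 2.68539e-07 = 0.00585813
So the posterior for Segment I is 0.00576216 / 0.00585813 ≈ 0.9836.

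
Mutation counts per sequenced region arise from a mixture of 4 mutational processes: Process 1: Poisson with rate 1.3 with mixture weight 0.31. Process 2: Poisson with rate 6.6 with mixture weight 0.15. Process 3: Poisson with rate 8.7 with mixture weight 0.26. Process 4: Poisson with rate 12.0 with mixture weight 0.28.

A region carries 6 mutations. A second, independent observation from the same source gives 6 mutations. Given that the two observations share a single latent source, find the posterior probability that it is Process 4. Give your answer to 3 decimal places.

The responsibility of component k is w_k f_k(x) divided by Σ_j w_j f_j(x).
Since both observations come from the same component, the likelihood for component k is f_k(x₁)·f_k(x₂).
  f_1 = [e^(−1.3)·1.3^6/6! = 0.00182703] × [0.00182703] = 3.33802e-06
  f_2 = [e^(−6.6)·6.6^6/6! = 0.156166] × [0.156166] = 0.0243879
  f_3 = [e^(−8.7)·8.7^6/6! = 0.100328] × [0.100328] = 0.0100657
  f_4 = [e^(−12.0)·12.0^6/6! = 0.0254813] × [0.0254813] = 0.000649296
Multiply by the mixture weights:
  w_1·f_1 = 0.31 × 3.33802e-06 = 1.03479e-06
  w_2·f_2 = 0.15 × 0.0243879 = 0.00365819
  w_3·f_3 = 0.26 × 0.0100657 = 0.00261707
  w_4·f_4 = 0.28 × 0.000649296 = 0.000181803
Marginal: 1.03479e-06 + 0.00365819 + 0.00261707 + 0.000181803 = 0.0064581
So the posterior for Process 4 is 0.000181803 / 0.0064581 ≈ 0.028.

0.028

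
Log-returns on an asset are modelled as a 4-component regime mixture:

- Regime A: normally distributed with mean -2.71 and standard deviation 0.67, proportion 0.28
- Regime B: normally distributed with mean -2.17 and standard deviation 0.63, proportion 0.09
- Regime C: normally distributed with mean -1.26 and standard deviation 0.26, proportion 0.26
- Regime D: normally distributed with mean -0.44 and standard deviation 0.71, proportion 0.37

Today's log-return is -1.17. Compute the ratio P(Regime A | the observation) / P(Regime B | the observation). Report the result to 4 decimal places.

0.7346

Only the two components matter; the odds are (π_i f_i(x)) / (π_j f_j(x)).
Evaluate each component's likelihood at the observed value:
  f_A = 0.0424245
  f_B = 0.179664
  f_C = 1.44517
  f_D = 0.331206
0.0118789 / 0.0161698 ≈ 0.7346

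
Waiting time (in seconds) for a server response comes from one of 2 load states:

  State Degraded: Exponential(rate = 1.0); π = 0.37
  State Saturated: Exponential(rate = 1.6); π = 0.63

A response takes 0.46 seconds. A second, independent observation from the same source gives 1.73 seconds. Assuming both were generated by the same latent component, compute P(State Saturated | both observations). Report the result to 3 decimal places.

Apply Bayes' rule: the posterior for each component is proportional to its prior times its likelihood at x.
Since both observations come from the same component, the likelihood for component k is f_k(x₁)·f_k(x₂).
  p_Degraded = [0.631284] × [0.177284] = 0.111917
  p_Saturated = [0.766442] × [0.10046] = 0.0769967
Prior × likelihood for each component:
  P(Z=Degraded)·p_Degraded = 0.37 × 0.111917 = 0.0414092
  P(Z=Saturated)·p_Saturated = 0.63 × 0.0769967 = 0.0485079
Evidence: 0.0414092 + 0.0485079 = 0.0899171
Responsibility of State Saturated: 0.0485079 / 0.0899171 ≈ 0.539

0.539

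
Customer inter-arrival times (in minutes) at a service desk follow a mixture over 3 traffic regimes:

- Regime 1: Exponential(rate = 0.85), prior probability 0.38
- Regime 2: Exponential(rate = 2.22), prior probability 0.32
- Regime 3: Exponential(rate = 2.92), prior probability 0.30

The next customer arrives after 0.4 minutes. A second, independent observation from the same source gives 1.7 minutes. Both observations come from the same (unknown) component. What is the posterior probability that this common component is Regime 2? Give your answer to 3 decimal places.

0.224

By Bayes' theorem, P(k | x) = P(Z=k) f_k(x) / Σ_j P(Z=j) f_j(x).
Since both observations come from the same component, the likelihood for component k is f_k(x₁)·f_k(x₂).
  p_1 = [0.85·e^(−0.85·0.4) = 0.85·e^(−0.3400) = 0.605005] × [0.200384] = 0.121233
  p_2 = [2.22·e^(−2.22·0.4) = 2.22·e^(−0.8880) = 0.913481] × [0.0509713] = 0.0465613
  p_3 = [2.92·e^(−2.92·0.4) = 2.92·e^(−1.1680) = 0.908086] × [0.020396] = 0.0185213
Multiply by the mixture weights:
  P(Z=1)·p_1 = 0.38 × 0.121233 = 0.0460687
  P(Z=2)·p_2 = 0.32 × 0.0465613 = 0.0148996
  P(Z=3)·p_3 = 0.30 × 0.0185213 = 0.0055564
Evidence: 0.0460687 + 0.0148996 + 0.0055564 = 0.0665247
P(Regime 2 | x₁,x₂) ≈ 0.224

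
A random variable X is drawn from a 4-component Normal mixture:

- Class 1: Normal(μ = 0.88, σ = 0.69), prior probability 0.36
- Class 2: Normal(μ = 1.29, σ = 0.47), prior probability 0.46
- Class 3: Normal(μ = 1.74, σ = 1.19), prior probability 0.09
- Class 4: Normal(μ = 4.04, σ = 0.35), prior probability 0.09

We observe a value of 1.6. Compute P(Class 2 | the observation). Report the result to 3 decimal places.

0.676

Apply Bayes' rule: the posterior for each component is proportional to its prior times its likelihood at x.
Evaluate each component's likelihood at the observed value:
  p_1 = (1/(0.69·√(2π)))·exp(−(1.6−0.88)²/(2·0.69²)) = 0.578177·exp(-0.54442) = 0.335445
  p_2 = (1/(0.47·√(2π)))·exp(−(1.6−1.29)²/(2·0.47²)) = 0.848813·exp(-0.21752) = 0.682881
  p_3 = (1/(1.19·√(2π)))·exp(−(1.6−1.74)²/(2·1.19²)) = 0.335246·exp(-0.00692) = 0.332934
  p_4 = (1/(0.35·√(2π)))·exp(−(1.6−4.04)²/(2·0.35²)) = 1.139835·exp(-24.30041) = 3.18646e-11
Multiply by the mixture weights:
  w_1·p_1 = 0.36 × 0.335445 = 0.12076
  w_2·p_2 = 0.46 × 0.682881 = 0.314125
  w_3·p_3 = 0.09 × 0.332934 = 0.029964
  w_4·p_4 = 0.09 × 3.18646e-11 = 2.86782e-12
Normaliser: 0.12076 + 0.314125 + 0.029964 + 2.86782e-12 = 0.464849
P(Class 2 | 1.6) ≈ 0.676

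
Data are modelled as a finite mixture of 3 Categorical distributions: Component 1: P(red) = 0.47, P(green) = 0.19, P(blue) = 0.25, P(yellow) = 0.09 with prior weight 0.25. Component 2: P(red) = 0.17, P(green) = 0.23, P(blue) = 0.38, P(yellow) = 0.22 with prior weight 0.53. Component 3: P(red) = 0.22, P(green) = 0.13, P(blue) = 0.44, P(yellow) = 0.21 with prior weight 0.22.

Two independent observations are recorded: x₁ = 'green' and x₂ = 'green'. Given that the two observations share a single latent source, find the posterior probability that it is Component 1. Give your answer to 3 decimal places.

0.221

By Bayes' theorem, P(k | x) = w_k f_k(x) / Σ_j w_j f_j(x).
Since both observations come from the same component, the likelihood for component k is f_k(x₁)·f_k(x₂).
  p_1 = [P(green | comp) = 0.19] × [0.19] = 0.0361
  p_2 = [P(green | comp) = 0.23] × [0.23] = 0.0529
  p_3 = [P(green | comp) = 0.13] × [0.13] = 0.0169
Multiply by the mixture weights:
  w_1·p_1 = 0.25 × 0.0361 = 0.009025
  w_2·p_2 = 0.53 × 0.0529 = 0.028037
  w_3·p_3 = 0.22 × 0.0169 = 0.003718
Marginal: 0.009025 + 0.028037 + 0.003718 = 0.04078
P(Component 1 | x₁,x₂) = 0.009025 / 0.04078 ≈ 0.221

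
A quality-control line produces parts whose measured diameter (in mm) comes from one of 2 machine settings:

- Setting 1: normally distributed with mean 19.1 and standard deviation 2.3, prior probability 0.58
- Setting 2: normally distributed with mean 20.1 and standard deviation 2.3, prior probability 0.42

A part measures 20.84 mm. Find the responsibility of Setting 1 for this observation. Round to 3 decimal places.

By Bayes' theorem, P(k | x) = π_k f_k(x) / Σ_j π_j f_j(x).
Component likelihoods at x = 20.84 mm:
  f_1 = (1/(2.3·√(2π)))·exp(−(20.84−19.1)²/(2·2.3²)) = 0.173453·exp(-0.28616) = 0.130288
  f_2 = (1/(2.3·√(2π)))·exp(−(20.84−20.1)²/(2·2.3²)) = 0.173453·exp(-0.05176) = 0.164704
Multiply by the mixture weights:
  π_1·f_1 = 0.58 × 0.130288 = 0.0755669
  π_2·f_2 = 0.42 × 0.164704 = 0.0691757
Marginal: 0.0755669 + 0.0691757 = 0.144743
P(Setting 1 | x) ≈ 0.522

0.522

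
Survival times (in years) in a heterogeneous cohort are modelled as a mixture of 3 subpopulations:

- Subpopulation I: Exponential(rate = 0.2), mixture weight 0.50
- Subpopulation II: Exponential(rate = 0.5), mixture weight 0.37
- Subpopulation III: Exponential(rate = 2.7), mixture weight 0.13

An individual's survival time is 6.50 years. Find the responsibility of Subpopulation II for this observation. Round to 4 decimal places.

The responsibility of component k is w_k f_k(x) divided by Σ_j w_j f_j(x).
Exponential densities:
  p_I = 0.2·e^(−0.2·6.50) = 0.2·e^(−1.3000) = 0.0545064
  p_II = 0.5·e^(−0.5·6.50) = 0.5·e^(−3.2500) = 0.0193871
  p_III = 2.7·e^(−2.7·6.50) = 2.7·e^(−17.5500) = 6.44905e-08
Unnormalised posteriors:
  w_I·p_I = 0.50 × 0.0545064 = 0.0272532
  w_II·p_II = 0.37 × 0.0193871 = 0.00717323
  w_III·p_III = 0.13 × 6.44905e-08 = 8.38376e-09
Evidence: 0.0272532 + 0.00717323 + 8.38376e-09 = 0.0344264
Responsibility of Subpopulation II: 0.00717323 / 0.0344264 ≈ 0.2084

0.2084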